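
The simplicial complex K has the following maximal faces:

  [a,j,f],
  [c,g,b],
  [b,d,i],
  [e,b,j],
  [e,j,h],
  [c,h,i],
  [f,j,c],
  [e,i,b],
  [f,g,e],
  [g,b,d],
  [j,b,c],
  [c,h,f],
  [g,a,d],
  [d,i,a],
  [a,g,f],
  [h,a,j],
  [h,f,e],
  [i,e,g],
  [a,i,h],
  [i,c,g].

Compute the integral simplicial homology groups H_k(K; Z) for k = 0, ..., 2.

H_0 = Z,  H_1 = Z ⊕ Z/2Z,  H_2 = 0.

We work with the vertex ordering a < b < c < d < e < f < g < h < i < j. The simplices of K, each written with vertices in increasing order, are:

  0-simplices (10): a, b, c, d, e, f, g, h, i, j
  1-simplices (30): ad, af, ag, ah, ai, aj, bc, bd, be, bg, bi, bj, cf, cg, ch, ci, cj, dg, di, ef, eg, eh, ei, ej, fg, fh, fj, gi, hi, hj
  2-simplices (20): adg, adi, afg, afj, ahi, ahj, bcg, bcj, bdg, bdi, bei, bej, cfh, cfj, cgi, chi, efg, efh, egi, ehj

giving chain groups C_0 ≅ Z^10, C_1 ≅ Z^30, C_2 ≅ Z^20.

∂_1: C_1 → C_0 sends each edge [p,q] (with p < q) to q − p. For instance
  ∂fh = h − f.
The resulting 10×30 matrix has rank 9, and its Smith normal form has invariant factors (1,1,1,1,1,1,1,1,1).

Boundary ∂_2: C_2 → C_1 sends each 2-simplex [p,q,r] to [q,r] − [p,r] + [p,q]. For instance
  ∂afj = fj − aj + af,
  ∂adg = dg − ag + ad.
This gives a 30×20 integer matrix of rank 20; reducing to Smith normal form yields diagonal entries (1,1,1,1,1,1,1,1,1,1,1,1,1,1,1,1,1,1,1,2).

Now H_k = ker ∂_k / im ∂_{k+1}, so:

  H_0: rank C_0 − rank ∂_1 = 10 − 9 = 1, and the invariant factors of ∂_1 are all 1, so H_0 = Z.
  H_1: rank ker ∂_1 − rank ∂_2 = (30 − 9) − 20 = 1, and ∂_2 has invariant factor 2 > 1, so H_1 = Z ⊕ Z/2Z.
  H_2: rank ker ∂_2 − rank ∂_3 = (20 − 20) − 0 = 0, and there is no ∂_3, so H_2 = 0.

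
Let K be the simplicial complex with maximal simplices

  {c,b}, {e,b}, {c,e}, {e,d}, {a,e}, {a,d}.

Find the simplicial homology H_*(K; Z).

Fix the vertex order a < b < c < d < e and write every simplex with vertices in increasing order. Then dim K = 1 and the simplices of K are:

  0-simplices (5): a, b, c, d, e
  1-simplices (6): ad, ae, bc, be, ce, de

giving chain groups C_0 ≅ Z^5, C_1 ≅ Z^6.

∂_1: C_1 → C_0 sends each edge [p,q] (with p < q) to q − p. For instance
  ∂ae = e − a.
As a 5×6 matrix over Z this has rank 4, with invariant factors (1,1,1,1).

Computing H_k = (kernel of ∂_k) / (image of ∂_{k+1}):

  H_0: rank C_0 − rank ∂_1 = 5 − 4 = 1, and the invariant factors of ∂_1 are all 1, so H_0 = Z.
  H_1: rank ker ∂_1 − rank ∂_2 = (6 − 4) − 0 = 2, and there is no ∂_2, so H_1 = Z^2.

As a check, the Euler characteristic is 5 − 6 = -1, which agrees with 1 − 2 = -1.

H_0 = Z,  H_1 = Z^2.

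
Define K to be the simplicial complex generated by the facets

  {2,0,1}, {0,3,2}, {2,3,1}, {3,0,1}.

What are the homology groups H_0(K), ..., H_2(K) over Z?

K has 4 vertices, 6 edges, 4 triangles.
rank ∂_0 = 0, rank ∂_1 = 3 ⇒ b_0 = 4 − 0 − 3 = 1; all invariant factors of ∂_1 are 1 so no torsion. So H_0 ≅ Z.
rank ∂_1 = 3, rank ∂_2 = 3 ⇒ b_1 = 6 − 3 − 3 = 0; all invariant factors of ∂_2 are 1 so no torsion. So H_1 ≅ 0.
rank ∂_2 = 3, rank ∂_3 = 0 ⇒ b_2 = 4 − 3 − 0 = 1. So H_2 ≅ Z.

H_0 ≅ Z,  H_1 = 0,  H_2 ≅ Z.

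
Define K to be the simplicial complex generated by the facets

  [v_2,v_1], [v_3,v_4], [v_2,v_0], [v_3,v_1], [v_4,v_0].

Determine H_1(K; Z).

H_1 = Z.

We work with the vertex ordering v_0 < v_1 < v_2 < v_3 < v_4. The simplices of K, each written with vertices in increasing order, are:

  0-simplices (5): [v_0], [v_1], [v_2], [v_3], [v_4]
  1-simplices (5): [v_0,v_2], [v_0,v_4], [v_1,v_2], [v_1,v_3], [v_3,v_4]

giving chain groups C_0 ≅ Z^5, C_1 ≅ Z^5.

∂_1: C_1 → C_0 sends each edge [p,q] (with p < q) to q − p.
The 5×5 boundary matrix has rank 4 and Smith normal form diag(1,1,1,1).

Computing H_k = (kernel of ∂_k) / (image of ∂_{k+1}):

  H_1: rank ker ∂_1 − rank ∂_2 = (5 − 4) − 0 = 1, and there is no ∂_2, so H_1 = Z.

(K is a triangulation of the circle S^1.)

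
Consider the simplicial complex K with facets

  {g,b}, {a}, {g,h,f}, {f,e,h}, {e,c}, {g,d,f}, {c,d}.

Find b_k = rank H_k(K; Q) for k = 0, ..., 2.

Take the total order a < b < c < d < e < f < g < h on the vertex set. Then K (dimension 2) consists of the simplices:

  0-simplices (8): a, b, c, d, e, f, g, h
  1-simplices (10): bg, cd, ce, df, dg, ef, eh, fg, fh, gh
  2-simplices (3): dfg, efh, fgh

giving chain groups C_0 ≅ Z^8, C_1 ≅ Z^10, C_2 ≅ Z^3.

Boundary ∂_1: C_1 → C_0 sends each edge [p,q] (with p < q) to q − p.
The resulting 8×10 matrix has rank 6, and its Smith normal form has invariant factors (1,1,1,1,1,1).

∂_2: C_2 → C_1 acts by ∂[p,q,r] = [q,r] − [p,r] + [p,q]. For instance
  ∂fgh = gh − fh + fg,
  ∂efh = fh − eh + ef.
The 10×3 boundary matrix has rank 3 and Smith normal form diag(1,1,1).

Reading off H_k = ker ∂_k / im ∂_{k+1}:

  H_0: rank C_0 − rank ∂_1 = 8 − 6 = 2, and the invariant factors of ∂_1 are all 1, so H_0 ≅ Z^2.
  H_1: rank ker ∂_1 − rank ∂_2 = (10 − 6) − 3 = 1, and the invariant factors of ∂_2 are all 1, so H_1 ≅ Z.
  H_2: rank ker ∂_2 − rank ∂_3 = (3 − 3) − 0 = 0, and there is no ∂_3, so H_2 ≅ 0.

As a check, the Euler characteristic is 8 − 10 + 3 = 1, which agrees with 2 − 1 + 0 = 1.

Hence the Betti numbers are b_0 = 2, b_1 = 1, b_2 = 0.

b_0 = 2, b_1 = 1, b_2 = 0.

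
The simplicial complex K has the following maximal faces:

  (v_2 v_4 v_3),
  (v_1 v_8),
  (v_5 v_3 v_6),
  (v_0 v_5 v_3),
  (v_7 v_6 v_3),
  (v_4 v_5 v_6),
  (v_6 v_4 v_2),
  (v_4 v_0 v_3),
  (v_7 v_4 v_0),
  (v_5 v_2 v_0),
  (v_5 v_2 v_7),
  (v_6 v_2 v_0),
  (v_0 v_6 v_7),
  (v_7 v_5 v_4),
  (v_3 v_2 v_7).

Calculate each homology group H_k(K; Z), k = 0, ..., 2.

K has 9 vertices, 22 edges, 14 triangles.
rank ∂_0 = 0, rank ∂_1 = 7 ⇒ b_0 = 9 − 0 − 7 = 2; all invariant factors of ∂_1 are 1 so no torsion. So H_0 = Z^2.
rank ∂_1 = 7, rank ∂_2 = 13 ⇒ b_1 = 22 − 7 − 13 = 2; all invariant factors of ∂_2 are 1 so no torsion. So H_1 = Z^2.
rank ∂_2 = 13, rank ∂_3 = 0 ⇒ b_2 = 14 − 13 − 0 = 1. So H_2 = Z.

H_0 = Z^2,  H_1 = Z^2,  H_2 = Z.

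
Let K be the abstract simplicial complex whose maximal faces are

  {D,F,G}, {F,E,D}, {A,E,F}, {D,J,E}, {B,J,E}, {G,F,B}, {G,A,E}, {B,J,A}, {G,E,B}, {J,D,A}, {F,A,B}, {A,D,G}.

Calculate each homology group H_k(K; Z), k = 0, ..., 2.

We work with the vertex ordering A < B < D < E < F < G < J. The simplices of K, each written with vertices in increasing order, are:

  0-simplices (7): A, B, D, E, F, G, J
  1-simplices (18): AB, AD, AE, AF, AG, AJ, BE, BF, BG, BJ, DE, DF, DG, DJ, EF, EG, EJ, FG
  2-simplices (12): ABF, ABJ, ADG, ADJ, AEF, AEG, BEG, BEJ, BFG, DEF, DEJ, DFG

so the chain groups are C_0 ≅ Z^7, C_1 ≅ Z^18, C_2 ≅ Z^12.

Boundary ∂_1: C_1 → C_0 sends each edge [p,q] (with p < q) to q − p. For instance
  ∂DF = F − D.
The 7×18 boundary matrix has rank 6 and Smith normal form diag(1,1,1,1,1,1).

∂_2: C_2 → C_1 sends each 2-simplex [p,q,r] to [q,r] − [p,r] + [p,q]. For instance
  ∂ABJ = BJ − AJ + AB,
  ∂DFG = FG − DG + DF.
The resulting 18×12 matrix has rank 12, and its Smith normal form has invariant factors (1,1,1,1,1,1,1,1,1,1,1,2).

Reading off H_k = ker ∂_k / im ∂_{k+1}:

  H_0: rank C_0 − rank ∂_1 = 7 − 6 = 1, and the invariant factors of ∂_1 are all 1, so H_0 = Z.
  H_1: rank ker ∂_1 − rank ∂_2 = (18 − 6) − 12 = 0, and ∂_2 has invariant factor 2 > 1, so H_1 = Z/2Z.
  H_2: rank ker ∂_2 − rank ∂_3 = (12 − 12) − 0 = 0, and there is no ∂_3, so H_2 = 0.

(K is a triangulation of the real projective plane RP^2.)

H_0 = Z,  H_1 = Z/2Z,  H_2 = 0.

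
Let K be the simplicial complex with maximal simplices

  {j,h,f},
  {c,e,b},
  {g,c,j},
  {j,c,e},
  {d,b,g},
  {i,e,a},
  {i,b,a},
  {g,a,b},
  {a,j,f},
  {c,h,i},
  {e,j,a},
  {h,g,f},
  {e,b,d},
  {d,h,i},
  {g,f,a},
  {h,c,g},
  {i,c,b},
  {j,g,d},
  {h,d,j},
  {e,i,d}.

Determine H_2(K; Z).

Take the total order a < b < c < d < e < f < g < h < i < j on the vertex set. Then K (dimension 2) consists of the simplices:

  0-simplices (10): a, b, c, d, e, f, g, h, i, j
  1-simplices (30): ab, ae, af, ag, ai, aj, bc, bd, be, bg, bi, ce, cg, ch, ci, cj, de, dg, dh, di, dj, ei, ej, fg, fh, fj, gh, gj, hi, hj
  2-simplices (20): abg, abi, aei, aej, afg, afj, bce, bci, bde, bdg, cej, cgh, cgj, chi, dei, dgj, dhi, dhj, fgh, fhj

giving chain groups C_0 ≅ Z^10, C_1 ≅ Z^30, C_2 ≅ Z^20.

Boundary ∂_1: C_1 → C_0 is given by ∂[p,q] = [q] − [p].
The resulting 10×30 matrix has rank 9, and its Smith normal form has invariant factors (1,1,1,1,1,1,1,1,1).

∂_2: C_2 → C_1 sends each 2-simplex [p,q,r] to [q,r] − [p,r] + [p,q]. For instance
  ∂dhi = hi − di + dh,
  ∂aej = ej − aj + ae.
The resulting 30×20 matrix has rank 20, and its Smith normal form has invariant factors (1,1,1,1,1,1,1,1,1,1,1,1,1,1,1,1,1,1,1,2).

From H_k ≅ ker(∂_k) / im(∂_{k+1}) we obtain:

  H_2: rank ker ∂_2 − rank ∂_3 = (20 − 20) − 0 = 0, and there is no ∂_3, so H_2 = 0.

H_2 ≅ 0.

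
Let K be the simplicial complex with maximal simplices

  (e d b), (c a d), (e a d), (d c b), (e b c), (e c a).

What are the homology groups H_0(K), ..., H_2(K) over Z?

H_0 ≅ Z,  H_1 = 0,  H_2 ≅ Z.

Take the total order a < b < c < d < e on the vertex set. Then K (dimension 2) consists of the simplices:

  0-simplices (5): a, b, c, d, e
  1-simplices (9): ac, ad, ae, bc, bd, be, cd, ce, de
  2-simplices (6): acd, ace, ade, bcd, bce, bde

so the chain groups are C_0 ≅ Z^5, C_1 ≅ Z^9, C_2 ≅ Z^6.

The boundary map ∂_1: C_1 → C_0 sends each edge [p,q] (with p < q) to q − p.
As a 5×9 matrix over Z this has rank 4, with invariant factors (1,1,1,1).

The boundary map ∂_2: C_2 → C_1 maps a triangle to the signed sum of its edges. For instance
  ∂acd = cd − ad + ac,
  ∂ace = ce − ae + ac.
This gives a 9×6 integer matrix of rank 5; reducing to Smith normal form yields diagonal entries (1,1,1,1,1).

Now H_k = ker ∂_k / im ∂_{k+1}, so:

  H_0: rank C_0 − rank ∂_1 = 5 − 4 = 1, and the invariant factors of ∂_1 are all 1, so H_0 = Z.
  H_1: rank ker ∂_1 − rank ∂_2 = (9 − 4) − 5 = 0, and the invariant factors of ∂_2 are all 1, so H_1 = 0.
  H_2: rank ker ∂_2 − rank ∂_3 = (6 − 5) − 0 = 1, and there is no ∂_3, so H_2 = Z.

As a check, the Euler characteristic is 5 − 9 + 6 = 2, which agrees with 1 − 0 + 1 = 2.
(K is a triangulation of the 2-sphere S^2.)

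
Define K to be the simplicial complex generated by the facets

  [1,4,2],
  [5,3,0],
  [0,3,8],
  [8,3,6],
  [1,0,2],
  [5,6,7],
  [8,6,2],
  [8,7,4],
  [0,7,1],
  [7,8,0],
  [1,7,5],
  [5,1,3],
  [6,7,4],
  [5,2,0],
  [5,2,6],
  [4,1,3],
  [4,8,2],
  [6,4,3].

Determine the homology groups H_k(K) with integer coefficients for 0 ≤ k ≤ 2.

H_0 = Z,  H_1 = Z × Z/2,  H_2 = 0.

We work with the vertex ordering 0 < 1 < 2 < 3 < 4 < 5 < 6 < 7 < 8. The simplices of K, each written with vertices in increasing order, are:

  0-simplices (9): [0], [1], [2], [3], [4], [5], [6], [7], [8]
  1-simplices (27): (27 of them)
  2-simplices (18): [0,1,2], [0,1,7], [0,2,5], [0,3,5], [0,3,8], [0,7,8], [1,2,4], [1,3,4], [1,3,5], [1,5,7], [2,4,8], [2,5,6], [2,6,8], [3,4,6], [3,6,8], [4,6,7], [4,7,8], [5,6,7]

so the chain groups are C_0 ≅ Z^9, C_1 ≅ Z^27, C_2 ≅ Z^18.

∂_1: C_1 → C_0 sends each edge [p,q] (with p < q) to q − p.
The resulting 9×27 matrix has rank 8, and its Smith normal form has invariant factors (1,1,1,1,1,1,1,1).

The boundary map ∂_2: C_2 → C_1 sends each 2-simplex [p,q,r] to [q,r] − [p,r] + [p,q]. For instance
  ∂[3,6,8] = [6,8] − [3,8] + [3,6],
  ∂[0,1,2] = [1,2] − [0,2] + [0,1].
As a 27×18 matrix over Z this has rank 18, with invariant factors (1,1,1,1,1,1,1,1,1,1,1,1,1,1,1,1,1,2).

Computing H_k = (kernel of ∂_k) / (image of ∂_{k+1}):

  H_0: rank C_0 − rank ∂_1 = 9 − 8 = 1, and the invariant factors of ∂_1 are all 1, so H_0 = Z.
  H_1: rank ker ∂_1 − rank ∂_2 = (27 − 8) − 18 = 1, and ∂_2 has invariant factor 2 > 1, so H_1 = Z × Z/2.
  H_2: rank ker ∂_2 − rank ∂_3 = (18 − 18) − 0 = 0, and there is no ∂_3, so H_2 = 0.

As a check, the Euler characteristic is 9 − 27 + 18 = 0, which agrees with 1 − 1 + 0 = 0.
(K is a triangulation of the Klein bottle.)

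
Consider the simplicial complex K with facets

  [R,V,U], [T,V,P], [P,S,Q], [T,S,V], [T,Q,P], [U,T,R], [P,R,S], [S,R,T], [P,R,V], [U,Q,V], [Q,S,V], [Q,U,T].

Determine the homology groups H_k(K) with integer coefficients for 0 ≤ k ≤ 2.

K has 7 vertices, 18 edges, 12 triangles.
rank ∂_0 = 0, rank ∂_1 = 6 ⇒ b_0 = 7 − 0 − 6 = 1; all invariant factors of ∂_1 are 1 so no torsion. So H_0 ≅ Z.
rank ∂_1 = 6, rank ∂_2 = 12 ⇒ b_1 = 18 − 6 − 12 = 0; ∂_2 has invariant factor(s) [2] giving torsion. So H_1 ≅ Z/2.
rank ∂_2 = 12, rank ∂_3 = 0 ⇒ b_2 = 12 − 12 − 0 = 0. So H_2 ≅ 0.

H_0 ≅ Z,  H_1 ≅ Z/2,  H_2 = 0.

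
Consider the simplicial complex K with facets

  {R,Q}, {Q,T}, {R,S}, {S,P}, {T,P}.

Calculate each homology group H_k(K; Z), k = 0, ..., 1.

H_0 = Z,  H_1 = Z.

K has 5 vertices, 5 edges.
rank ∂_0 = 0, rank ∂_1 = 4 ⇒ b_0 = 5 − 0 − 4 = 1; all invariant factors of ∂_1 are 1 so no torsion. So H_0 ≅ Z.
rank ∂_1 = 4, rank ∂_2 = 0 ⇒ b_1 = 5 − 4 − 0 = 1. So H_1 ≅ Z.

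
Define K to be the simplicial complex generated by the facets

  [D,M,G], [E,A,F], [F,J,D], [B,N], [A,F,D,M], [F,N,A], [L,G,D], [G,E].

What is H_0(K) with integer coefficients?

H_0 ≅ Z.

We work with the vertex ordering A < B < D < E < F < G < J < L < M < N. The simplices of K, each written with vertices in increasing order, are:

  0-simplices (10): A, B, D, E, F, G, J, L, M, N
  1-simplices (18): AD, AE, AF, AM, AN, BN, DF, DG, DJ, DL, DM, EF, EG, FJ, FM, FN, GL, GM
  2-simplices (9): ADF, ADM, AEF, AFM, AFN, DFJ, DFM, DGL, DGM
  3-simplices (1): ADFM

giving chain groups C_0 ≅ Z^10, C_1 ≅ Z^18, C_2 ≅ Z^9, C_3 ≅ Z^1.

The boundary map ∂_1: C_1 → C_0 sends each edge [p,q] (with p < q) to q − p. For instance
  ∂AF = F − A.
The 10×18 boundary matrix has rank 9 and Smith normal form diag(1,1,1,1,1,1,1,1,1).

The boundary map ∂_2: C_2 → C_1 maps a triangle to the signed sum of its edges. For instance
  ∂DGM = GM − DM + DG,
  ∂ADM = DM − AM + AD.
The 18×9 boundary matrix has rank 8 and Smith normal form diag(1,1,1,1,1,1,1,1).

∂_3: C_3 → C_2 sends each 3-simplex σ to the alternating sum Σ_i (−1)^i (σ with its i-th vertex removed). For instance
  ∂ADFM = DFM − AFM + ADM − ADF.
As a 9×1 matrix over Z this has rank 1, with invariant factors (1).

Now H_k = ker ∂_k / im ∂_{k+1}, so:

  H_0: rank C_0 − rank ∂_1 = 10 − 9 = 1, and the invariant factors of ∂_1 are all 1, so H_0 = Z.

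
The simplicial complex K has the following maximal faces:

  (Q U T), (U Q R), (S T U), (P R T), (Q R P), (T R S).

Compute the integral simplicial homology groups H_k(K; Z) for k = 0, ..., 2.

Fix the vertex order P < Q < R < S < T < U and write every simplex with vertices in increasing order. Then dim K = 2 and the simplices of K are:

  0-simplices (6): P, Q, R, S, T, U
  1-simplices (12): PQ, PR, PT, QR, QT, QU, RS, RT, RU, ST, SU, TU
  2-simplices (6): PQR, PRT, QRU, QTU, RST, STU

Hence C_0 ≅ Z^6, C_1 ≅ Z^12, C_2 ≅ Z^6.

Boundary ∂_1: C_1 → C_0 is given by ∂[p,q] = [q] − [p]. For instance
  ∂PR = R − P.
This gives a 6×12 integer matrix of rank 5; reducing to Smith normal form yields diagonal entries (1,1,1,1,1).

The boundary map ∂_2: C_2 → C_1 maps a triangle to the signed sum of its edges. For instance
  ∂QRU = RU − QU + QR,
  ∂RST = ST − RT + RS.
The resulting 12×6 matrix has rank 6, and its Smith normal form has invariant factors (1,1,1,1,1,1).

Now H_k = ker ∂_k / im ∂_{k+1}, so:

  H_0: rank C_0 − rank ∂_1 = 6 − 5 = 1, and the invariant factors of ∂_1 are all 1, so H_0 = Z.
  H_1: rank ker ∂_1 − rank ∂_2 = (12 − 5) − 6 = 1, and the invariant factors of ∂_2 are all 1, so H_1 = Z.
  H_2: rank ker ∂_2 − rank ∂_3 = (6 − 6) − 0 = 0, and there is no ∂_3, so H_2 = 0.

H_0 ≅ Z,  H_1 ≅ Z,  H_2 = 0.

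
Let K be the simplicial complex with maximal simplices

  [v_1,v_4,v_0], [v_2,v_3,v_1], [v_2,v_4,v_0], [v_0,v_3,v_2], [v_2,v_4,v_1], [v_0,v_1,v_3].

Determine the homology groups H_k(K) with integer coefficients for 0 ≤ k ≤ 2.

K has 5 vertices, 9 edges, 6 triangles.
rank ∂_0 = 0, rank ∂_1 = 4 ⇒ b_0 = 5 − 0 − 4 = 1; all invariant factors of ∂_1 are 1 so no torsion. So H_0 ≅ Z.
rank ∂_1 = 4, rank ∂_2 = 5 ⇒ b_1 = 9 − 4 − 5 = 0; all invariant factors of ∂_2 are 1 so no torsion. So H_1 ≅ 0.
rank ∂_2 = 5, rank ∂_3 = 0 ⇒ b_2 = 6 − 5 − 0 = 1. So H_2 ≅ Z.

H_0 ≅ Z,  H_1 = 0,  H_2 ≅ Z.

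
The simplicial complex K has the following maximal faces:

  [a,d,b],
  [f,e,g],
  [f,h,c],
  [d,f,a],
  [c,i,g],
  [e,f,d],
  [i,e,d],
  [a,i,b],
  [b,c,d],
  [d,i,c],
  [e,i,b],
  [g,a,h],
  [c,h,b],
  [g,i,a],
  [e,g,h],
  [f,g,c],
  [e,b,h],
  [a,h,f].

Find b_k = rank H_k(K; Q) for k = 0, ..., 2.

b_0 = 1, b_1 = 1, b_2 = 0.

Take the total order a < b < c < d < e < f < g < h < i on the vertex set. Then K (dimension 2) consists of the simplices:

  0-simplices (9): a, b, c, d, e, f, g, h, i
  1-simplices (27): ab, ad, af, ag, ah, ai, bc, bd, be, bh, bi, cd, cf, cg, ch, ci, de, df, di, ef, eg, eh, ei, fg, fh, gh, gi
  2-simplices (18): abd, abi, adf, afh, agh, agi, bcd, bch, beh, bei, cdi, cfg, cfh, cgi, def, dei, efg, egh

giving chain groups C_0 ≅ Z^9, C_1 ≅ Z^27, C_2 ≅ Z^18.

∂_1: C_1 → C_0 is given by ∂[p,q] = [q] − [p]. For instance
  ∂ab = b − a.
As a 9×27 matrix over Z this has rank 8, with invariant factors (1,1,1,1,1,1,1,1).

Boundary ∂_2: C_2 → C_1 acts by ∂[p,q,r] = [q,r] − [p,r] + [p,q]. For instance
  ∂adf = df − af + ad,
  ∂agh = gh − ah + ag.
As a 27×18 matrix over Z this has rank 18, with invariant factors (1,1,1,1,1,1,1,1,1,1,1,1,1,1,1,1,1,2).

Reading off H_k = ker ∂_k / im ∂_{k+1}:

  H_0: rank C_0 − rank ∂_1 = 9 − 8 = 1, and the invariant factors of ∂_1 are all 1, so H_0 ≅ Z.
  H_1: rank ker ∂_1 − rank ∂_2 = (27 − 8) − 18 = 1, and ∂_2 has invariant factor 2 > 1, so H_1 ≅ Z ⊕ Z/2.
  H_2: rank ker ∂_2 − rank ∂_3 = (18 − 18) − 0 = 0, and there is no ∂_3, so H_2 ≅ 0.

Hence the Betti numbers are b_0 = 1, b_1 = 1, b_2 = 0.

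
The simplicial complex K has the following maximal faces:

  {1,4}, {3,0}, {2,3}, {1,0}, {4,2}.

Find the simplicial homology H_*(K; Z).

H_0 = Z,  H_1 = Z.

Take the total order 0 < 1 < 2 < 3 < 4 on the vertex set. Then K (dimension 1) consists of the simplices:

  0-simplices (5): [0], [1], [2], [3], [4]
  1-simplices (5): [0,1], [0,3], [1,4], [2,3], [2,4]

so the chain groups are C_0 ≅ Z^5, C_1 ≅ Z^5.

∂_1: C_1 → C_0 maps an edge to its endpoints' difference, ∂[p,q] = q − p. For instance
  ∂[0,3] = [3] − [0].
This gives a 5×5 integer matrix of rank 4; reducing to Smith normal form yields diagonal entries (1,1,1,1).

Now H_k = ker ∂_k / im ∂_{k+1}, so:

  H_0: rank C_0 − rank ∂_1 = 5 − 4 = 1, and the invariant factors of ∂_1 are all 1, so H_0 = Z.
  H_1: rank ker ∂_1 − rank ∂_2 = (5 − 4) − 0 = 1, and there is no ∂_2, so H_1 = Z.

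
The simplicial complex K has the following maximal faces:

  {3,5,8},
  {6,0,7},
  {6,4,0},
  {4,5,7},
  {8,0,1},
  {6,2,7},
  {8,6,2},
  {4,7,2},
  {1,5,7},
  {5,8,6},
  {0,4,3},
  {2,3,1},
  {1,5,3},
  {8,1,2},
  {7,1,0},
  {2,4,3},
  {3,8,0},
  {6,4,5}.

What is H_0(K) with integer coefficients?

H_0 = Z.

Fix the vertex order 0 < 1 < 2 < 3 < 4 < 5 < 6 < 7 < 8 and write every simplex with vertices in increasing order. Then dim K = 2 and the simplices of K are:

  0-simplices (9): [0], [1], [2], [3], [4], [5], [6], [7], [8]
  1-simplices (27): (27 of them)
  2-simplices (18): [0,1,7], [0,1,8], [0,3,4], [0,3,8], [0,4,6], [0,6,7], [1,2,3], [1,2,8], [1,3,5], [1,5,7], [2,3,4], [2,4,7], [2,6,7], [2,6,8], [3,5,8], [4,5,6], [4,5,7], [5,6,8]

Hence C_0 ≅ Z^9, C_1 ≅ Z^27, C_2 ≅ Z^18.

∂_1: C_1 → C_0 maps an edge to its endpoints' difference, ∂[p,q] = q − p.
The resulting 9×27 matrix has rank 8, and its Smith normal form has invariant factors (1,1,1,1,1,1,1,1).

∂_2: C_2 → C_1 acts by ∂[p,q,r] = [q,r] − [p,r] + [p,q]. For instance
  ∂[4,5,7] = [5,7] − [4,7] + [4,5],
  ∂[0,4,6] = [4,6] − [0,6] + [0,4].
This gives a 27×18 integer matrix of rank 18; reducing to Smith normal form yields diagonal entries (1,1,1,1,1,1,1,1,1,1,1,1,1,1,1,1,1,2).

From H_k ≅ ker(∂_k) / im(∂_{k+1}) we obtain:

  H_0: rank C_0 − rank ∂_1 = 9 − 8 = 1, and the invariant factors of ∂_1 are all 1, so H_0 ≅ Z.

(K is a triangulation of the Klein bottle.)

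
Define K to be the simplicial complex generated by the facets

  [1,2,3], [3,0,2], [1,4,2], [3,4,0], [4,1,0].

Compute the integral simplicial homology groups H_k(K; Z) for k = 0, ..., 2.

Fix the vertex order 0 < 1 < 2 < 3 < 4 and write every simplex with vertices in increasing order. Then dim K = 2 and the simplices of K are:

  0-simplices (5): [0], [1], [2], [3], [4]
  1-simplices (10): [0,1], [0,2], [0,3], [0,4], [1,2], [1,3], [1,4], [2,3], [2,4], [3,4]
  2-simplices (5): [0,1,4], [0,2,3], [0,3,4], [1,2,3], [1,2,4]

Hence C_0 ≅ Z^5, C_1 ≅ Z^10, C_2 ≅ Z^5.

∂_1: C_1 → C_0 maps an edge to its endpoints' difference, ∂[p,q] = q − p. For instance
  ∂[0,1] = [1] − [0].
The resulting 5×10 matrix has rank 4, and its Smith normal form has invariant factors (1,1,1,1).

∂_2: C_2 → C_1 acts by ∂[p,q,r] = [q,r] − [p,r] + [p,q]. For instance
  ∂[0,3,4] = [3,4] − [0,4] + [0,3],
  ∂[1,2,3] = [2,3] − [1,3] + [1,2].
The 10×5 boundary matrix has rank 5 and Smith normal form diag(1,1,1,1,1).

From H_k ≅ ker(∂_k) / im(∂_{k+1}) we obtain:

  H_0: rank C_0 − rank ∂_1 = 5 − 4 = 1, and the invariant factors of ∂_1 are all 1, so H_0 = Z.
  H_1: rank ker ∂_1 − rank ∂_2 = (10 − 4) − 5 = 1, and the invariant factors of ∂_2 are all 1, so H_1 = Z.
  H_2: rank ker ∂_2 − rank ∂_3 = (5 − 5) − 0 = 0, and there is no ∂_3, so H_2 = 0.

As a check, the Euler characteristic is 5 − 10 + 5 = 0, which agrees with 1 − 1 + 0 = 0.
(K is a triangulation of the Möbius band.)

H_0 = Z,  H_1 = Z,  H_2 = 0.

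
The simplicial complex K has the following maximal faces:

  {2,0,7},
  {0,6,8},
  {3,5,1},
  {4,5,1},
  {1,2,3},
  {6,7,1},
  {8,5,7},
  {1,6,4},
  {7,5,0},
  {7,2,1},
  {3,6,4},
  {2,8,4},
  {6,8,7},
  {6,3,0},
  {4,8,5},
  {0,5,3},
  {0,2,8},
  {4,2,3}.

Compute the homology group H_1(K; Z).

We work with the vertex ordering 0 < 1 < 2 < 3 < 4 < 5 < 6 < 7 < 8. The simplices of K, each written with vertices in increasing order, are:

  0-simplices (9): [0], [1], [2], [3], [4], [5], [6], [7], [8]
  1-simplices (27): (27 of them)
  2-simplices (18): [0,2,7], [0,2,8], [0,3,5], [0,3,6], [0,5,7], [0,6,8], [1,2,3], [1,2,7], [1,3,5], [1,4,5], [1,4,6], [1,6,7], [2,3,4], [2,4,8], [3,4,6], [4,5,8], [5,7,8], [6,7,8]

giving chain groups C_0 ≅ Z^9, C_1 ≅ Z^27, C_2 ≅ Z^18.

The boundary map ∂_1: C_1 → C_0 maps an edge to its endpoints' difference, ∂[p,q] = q − p. For instance
  ∂[3,5] = [5] − [3].
The 9×27 boundary matrix has rank 8 and Smith normal form diag(1,1,1,1,1,1,1,1).

Boundary ∂_2: C_2 → C_1 maps a triangle to the signed sum of its edges. For instance
  ∂[0,3,6] = [3,6] − [0,6] + [0,3],
  ∂[6,7,8] = [7,8] − [6,8] + [6,7].
This gives a 27×18 integer matrix of rank 18; reducing to Smith normal form yields diagonal entries (1,1,1,1,1,1,1,1,1,1,1,1,1,1,1,1,1,2).

Reading off H_k = ker ∂_k / im ∂_{k+1}:

  H_1: rank ker ∂_1 − rank ∂_2 = (27 − 8) − 18 = 1, and ∂_2 has invariant factor 2 > 1, so H_1 ≅ Z ⊕ Z/2Z.

(K is a triangulation of the Klein bottle.)

H_1 ≅ Z ⊕ Z/2Z.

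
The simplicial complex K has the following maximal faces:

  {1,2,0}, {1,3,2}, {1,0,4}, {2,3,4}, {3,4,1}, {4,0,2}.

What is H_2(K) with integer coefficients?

Order the vertices as 0 < 1 < 2 < 3 < 4. Listing each simplex with vertices in this order, K has dimension 2 with simplices:

  0-simplices (5): [0], [1], [2], [3], [4]
  1-simplices (9): [0,1], [0,2], [0,4], [1,2], [1,3], [1,4], [2,3], [2,4], [3,4]
  2-simplices (6): [0,1,2], [0,1,4], [0,2,4], [1,2,3], [1,3,4], [2,3,4]

giving chain groups C_0 ≅ Z^5, C_1 ≅ Z^9, C_2 ≅ Z^6.

Boundary ∂_1: C_1 → C_0 maps an edge to its endpoints' difference, ∂[p,q] = q − p. For instance
  ∂[2,3] = [3] − [2].
The 5×9 boundary matrix has rank 4 and Smith normal form diag(1,1,1,1).

∂_2: C_2 → C_1 acts by ∂[p,q,r] = [q,r] − [p,r] + [p,q]. For instance
  ∂[0,1,4] = [1,4] − [0,4] + [0,1],
  ∂[0,2,4] = [2,4] − [0,4] + [0,2].
As a 9×6 matrix over Z this has rank 5, with invariant factors (1,1,1,1,1).

Reading off H_k = ker ∂_k / im ∂_{k+1}:

  H_2: rank ker ∂_2 − rank ∂_3 = (6 − 5) − 0 = 1, and there is no ∂_3, so H_2 ≅ Z.

H_2 ≅ Z.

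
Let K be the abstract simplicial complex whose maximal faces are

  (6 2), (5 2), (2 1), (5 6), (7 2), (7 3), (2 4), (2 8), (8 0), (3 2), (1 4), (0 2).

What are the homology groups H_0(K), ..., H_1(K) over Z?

H_0 ≅ Z,  H_1 ≅ Z^4.

Order the vertices as 0 < 1 < 2 < 3 < 4 < 5 < 6 < 7 < 8. Listing each simplex with vertices in this order, K has dimension 1 with simplices:

  0-simplices (9): [0], [1], [2], [3], [4], [5], [6], [7], [8]
  1-simplices (12): [0,2], [0,8], [1,2], [1,4], [2,3], [2,4], [2,5], [2,6], [2,7], [2,8], [3,7], [5,6]

giving chain groups C_0 ≅ Z^9, C_1 ≅ Z^12.

∂_1: C_1 → C_0 maps an edge to its endpoints' difference, ∂[p,q] = q − p.
The resulting 9×12 matrix has rank 8, and its Smith normal form has invariant factors (1,1,1,1,1,1,1,1).

From H_k ≅ ker(∂_k) / im(∂_{k+1}) we obtain:

  H_0: rank C_0 − rank ∂_1 = 9 − 8 = 1, and the invariant factors of ∂_1 are all 1, so H_0 ≅ Z.
  H_1: rank ker ∂_1 − rank ∂_2 = (12 − 8) − 0 = 4, and there is no ∂_2, so H_1 ≅ Z^4.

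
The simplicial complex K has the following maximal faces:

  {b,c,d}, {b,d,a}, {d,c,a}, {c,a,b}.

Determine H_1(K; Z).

Order the vertices as a < b < c < d. Listing each simplex with vertices in this order, K has dimension 2 with simplices:

  0-simplices (4): a, b, c, d
  1-simplices (6): ab, ac, ad, bc, bd, cd
  2-simplices (4): abc, abd, acd, bcd

Hence C_0 ≅ Z^4, C_1 ≅ Z^6, C_2 ≅ Z^4.

The boundary map ∂_1: C_1 → C_0 maps an edge to its endpoints' difference, ∂[p,q] = q − p. For instance
  ∂cd = d − c.
The resulting 4×6 matrix has rank 3, and its Smith normal form has invariant factors (1,1,1).

Boundary ∂_2: C_2 → C_1 maps a triangle to the signed sum of its edges. For instance
  ∂bcd = cd − bd + bc,
  ∂abd = bd − ad + ab.
As a 6×4 matrix over Z this has rank 3, with invariant factors (1,1,1).

Computing H_k = (kernel of ∂_k) / (image of ∂_{k+1}):

  H_1: rank ker ∂_1 − rank ∂_2 = (6 − 3) − 3 = 0, and the invariant factors of ∂_2 are all 1, so H_1 ≅ 0.

H_1 = 0.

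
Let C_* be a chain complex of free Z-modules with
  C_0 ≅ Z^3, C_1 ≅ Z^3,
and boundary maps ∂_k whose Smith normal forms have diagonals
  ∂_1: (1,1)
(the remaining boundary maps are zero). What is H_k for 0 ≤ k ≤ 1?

H_0: b_0 = 3 − 0 − 2 = 1; torsion from ∂_1 factors > 1: none. So H_0 = Z.
H_1: b_1 = 3 − 2 − 0 = 1; torsion from ∂_2 factors > 1: none. So H_1 = Z.

H_0 = Z,  H_1 = Z.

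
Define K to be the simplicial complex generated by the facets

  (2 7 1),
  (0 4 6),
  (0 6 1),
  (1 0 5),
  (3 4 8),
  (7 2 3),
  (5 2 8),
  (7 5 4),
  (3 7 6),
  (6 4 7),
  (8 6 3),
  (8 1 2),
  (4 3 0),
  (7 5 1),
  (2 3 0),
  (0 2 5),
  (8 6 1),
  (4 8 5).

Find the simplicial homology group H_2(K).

H_2 = 0.

Fix the vertex order 0 < 1 < 2 < 3 < 4 < 5 < 6 < 7 < 8 and write every simplex with vertices in increasing order. Then dim K = 2 and the simplices of K are:

  0-simplices (9): [0], [1], [2], [3], [4], [5], [6], [7], [8]
  1-simplices (27): (27 of them)
  2-simplices (18): [0,1,5], [0,1,6], [0,2,3], [0,2,5], [0,3,4], [0,4,6], [1,2,7], [1,2,8], [1,5,7], [1,6,8], [2,3,7], [2,5,8], [3,4,8], [3,6,7], [3,6,8], [4,5,7], [4,5,8], [4,6,7]

so the chain groups are C_0 ≅ Z^9, C_1 ≅ Z^27, C_2 ≅ Z^18.

The boundary map ∂_1: C_1 → C_0 maps an edge to its endpoints' difference, ∂[p,q] = q − p. For instance
  ∂[1,6] = [6] − [1].
As a 9×27 matrix over Z this has rank 8, with invariant factors (1,1,1,1,1,1,1,1).

The boundary map ∂_2: C_2 → C_1 sends each 2-simplex [p,q,r] to [q,r] − [p,r] + [p,q]. For instance
  ∂[4,5,7] = [5,7] − [4,7] + [4,5],
  ∂[0,3,4] = [3,4] − [0,4] + [0,3].
The 27×18 boundary matrix has rank 18 and Smith normal form diag(1,1,1,1,1,1,1,1,1,1,1,1,1,1,1,1,1,2).

Reading off H_k = ker ∂_k / im ∂_{k+1}:

  H_2: rank ker ∂_2 − rank ∂_3 = (18 − 18) − 0 = 0, and there is no ∂_3, so H_2 ≅ 0.

(K is a triangulation of the Klein bottle.)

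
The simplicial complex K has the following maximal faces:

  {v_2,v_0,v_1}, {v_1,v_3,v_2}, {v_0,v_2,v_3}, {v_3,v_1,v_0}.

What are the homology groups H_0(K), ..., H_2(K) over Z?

H_0 ≅ Z,  H_1 = 0,  H_2 ≅ Z.

Order the vertices as v_0 < v_1 < v_2 < v_3. Listing each simplex with vertices in this order, K has dimension 2 with simplices:

  0-simplices (4): [v_0], [v_1], [v_2], [v_3]
  1-simplices (6): [v_0,v_1], [v_0,v_2], [v_0,v_3], [v_1,v_2], [v_1,v_3], [v_2,v_3]
  2-simplices (4): [v_0,v_1,v_2], [v_0,v_1,v_3], [v_0,v_2,v_3], [v_1,v_2,v_3]

so the chain groups are C_0 ≅ Z^4, C_1 ≅ Z^6, C_2 ≅ Z^4.

∂_1: C_1 → C_0 sends each edge [p,q] (with p < q) to q − p. For instance
  ∂[v_0,v_1] = [v_1] − [v_0].
The resulting 4×6 matrix has rank 3, and its Smith normal form has invariant factors (1,1,1).

The boundary map ∂_2: C_2 → C_1 maps a triangle to the signed sum of its edges. For instance
  ∂[v_1,v_2,v_3] = [v_2,v_3] − [v_1,v_3] + [v_1,v_2],
  ∂[v_0,v_2,v_3] = [v_2,v_3] − [v_0,v_3] + [v_0,v_2].
As a 6×4 matrix over Z this has rank 3, with invariant factors (1,1,1).

Reading off H_k = ker ∂_k / im ∂_{k+1}:

  H_0: rank C_0 − rank ∂_1 = 4 − 3 = 1, and the invariant factors of ∂_1 are all 1, so H_0 = Z.
  H_1: rank ker ∂_1 − rank ∂_2 = (6 − 3) − 3 = 0, and the invariant factors of ∂_2 are all 1, so H_1 = 0.
  H_2: rank ker ∂_2 − rank ∂_3 = (4 − 3) − 0 = 1, and there is no ∂_3, so H_2 = Z.

(K is a triangulation of the 2-sphere S^2.)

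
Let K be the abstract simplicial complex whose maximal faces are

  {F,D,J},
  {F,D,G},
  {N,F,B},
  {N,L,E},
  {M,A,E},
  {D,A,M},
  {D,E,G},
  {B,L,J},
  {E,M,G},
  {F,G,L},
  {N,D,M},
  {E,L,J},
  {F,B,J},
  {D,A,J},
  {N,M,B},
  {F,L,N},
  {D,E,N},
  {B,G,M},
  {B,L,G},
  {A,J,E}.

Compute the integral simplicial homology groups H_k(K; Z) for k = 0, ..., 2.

H_0 ≅ Z,  H_1 ≅ Z × Z/2,  H_2 = 0.

K has 10 vertices, 30 edges, 20 triangles.
rank ∂_0 = 0, rank ∂_1 = 9 ⇒ b_0 = 10 − 0 − 9 = 1; all invariant factors of ∂_1 are 1 so no torsion. So H_0 ≅ Z.
rank ∂_1 = 9, rank ∂_2 = 20 ⇒ b_1 = 30 − 9 − 20 = 1; ∂_2 has invariant factor(s) [2] giving torsion. So H_1 ≅ Z × Z/2.
rank ∂_2 = 20, rank ∂_3 = 0 ⇒ b_2 = 20 − 20 − 0 = 0. So H_2 ≅ 0.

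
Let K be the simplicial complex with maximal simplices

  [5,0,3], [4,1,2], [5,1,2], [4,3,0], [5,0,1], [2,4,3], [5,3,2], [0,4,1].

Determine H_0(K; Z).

We work with the vertex ordering 0 < 1 < 2 < 3 < 4 < 5. The simplices of K, each written with vertices in increasing order, are:

  0-simplices (6): [0], [1], [2], [3], [4], [5]
  1-simplices (12): [0,1], [0,3], [0,4], [0,5], [1,2], [1,4], [1,5], [2,3], [2,4], [2,5], [3,4], [3,5]
  2-simplices (8): [0,1,4], [0,1,5], [0,3,4], [0,3,5], [1,2,4], [1,2,5], [2,3,4], [2,3,5]

Hence C_0 ≅ Z^6, C_1 ≅ Z^12, C_2 ≅ Z^8.

The boundary map ∂_1: C_1 → C_0 is given by ∂[p,q] = [q] − [p]. For instance
  ∂[1,5] = [5] − [1].
The 6×12 boundary matrix has rank 5 and Smith normal form diag(1,1,1,1,1).

∂_2: C_2 → C_1 maps a triangle to the signed sum of its edges. For instance
  ∂[0,3,4] = [3,4] − [0,4] + [0,3],
  ∂[0,3,5] = [3,5] − [0,5] + [0,3].
This gives a 12×8 integer matrix of rank 7; reducing to Smith normal form yields diagonal entries (1,1,1,1,1,1,1).

Computing H_k = (kernel of ∂_k) / (image of ∂_{k+1}):

  H_0: rank C_0 − rank ∂_1 = 6 − 5 = 1, and the invariant factors of ∂_1 are all 1, so H_0 = Z.

(K is a triangulation of the 2-sphere S^2.)

H_0 = Z.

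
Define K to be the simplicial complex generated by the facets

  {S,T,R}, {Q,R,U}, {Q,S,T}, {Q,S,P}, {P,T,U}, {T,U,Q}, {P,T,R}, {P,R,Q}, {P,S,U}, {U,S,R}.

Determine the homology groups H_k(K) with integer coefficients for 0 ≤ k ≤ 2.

H_0 = Z,  H_1 = Z/2Z,  H_2 = 0.

Order the vertices as P < Q < R < S < T < U. Listing each simplex with vertices in this order, K has dimension 2 with simplices:

  0-simplices (6): P, Q, R, S, T, U
  1-simplices (15): PQ, PR, PS, PT, PU, QR, QS, QT, QU, RS, RT, RU, ST, SU, TU
  2-simplices (10): PQR, PQS, PRT, PSU, PTU, QRU, QST, QTU, RST, RSU

giving chain groups C_0 ≅ Z^6, C_1 ≅ Z^15, C_2 ≅ Z^10.

The boundary map ∂_1: C_1 → C_0 is given by ∂[p,q] = [q] − [p]. For instance
  ∂ST = T − S.
As a 6×15 matrix over Z this has rank 5, with invariant factors (1,1,1,1,1).

∂_2: C_2 → C_1 sends each 2-simplex [p,q,r] to [q,r] − [p,r] + [p,q]. For instance
  ∂QTU = TU − QU + QT,
  ∂PSU = SU − PU + PS.
As a 15×10 matrix over Z this has rank 10, with invariant factors (1,1,1,1,1,1,1,1,1,2).

Reading off H_k = ker ∂_k / im ∂_{k+1}:

  H_0: rank C_0 − rank ∂_1 = 6 − 5 = 1, and the invariant factors of ∂_1 are all 1, so H_0 = Z.
  H_1: rank ker ∂_1 − rank ∂_2 = (15 − 5) − 10 = 0, and ∂_2 has invariant factor 2 > 1, so H_1 = Z/2Z.
  H_2: rank ker ∂_2 − rank ∂_3 = (10 − 10) − 0 = 0, and there is no ∂_3, so H_2 = 0.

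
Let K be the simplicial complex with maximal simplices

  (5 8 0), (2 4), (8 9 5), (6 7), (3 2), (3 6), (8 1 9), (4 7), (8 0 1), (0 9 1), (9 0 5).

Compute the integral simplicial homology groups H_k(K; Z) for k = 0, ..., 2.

Order the vertices as 0 < 1 < 2 < 3 < 4 < 5 < 6 < 7 < 8 < 9. Listing each simplex with vertices in this order, K has dimension 2 with simplices:

  0-simplices (10): [0], [1], [2], [3], [4], [5], [6], [7], [8], [9]
  1-simplices (14): [0,1], [0,5], [0,8], [0,9], [1,8], [1,9], [2,3], [2,4], [3,6], [4,7], [5,8], [5,9], [6,7], [8,9]
  2-simplices (6): [0,1,8], [0,1,9], [0,5,8], [0,5,9], [1,8,9], [5,8,9]

giving chain groups C_0 ≅ Z^10, C_1 ≅ Z^14, C_2 ≅ Z^6.

The boundary map ∂_1: C_1 → C_0 maps an edge to its endpoints' difference, ∂[p,q] = q − p. For instance
  ∂[2,4] = [4] − [2].
As a 10×14 matrix over Z this has rank 8, with invariant factors (1,1,1,1,1,1,1,1).

∂_2: C_2 → C_1 sends each 2-simplex [p,q,r] to [q,r] − [p,r] + [p,q]. For instance
  ∂[5,8,9] = [8,9] − [5,9] + [5,8],
  ∂[0,1,9] = [1,9] − [0,9] + [0,1].
The resulting 14×6 matrix has rank 5, and its Smith normal form has invariant factors (1,1,1,1,1).

Reading off H_k = ker ∂_k / im ∂_{k+1}:

  H_0: rank C_0 − rank ∂_1 = 10 − 8 = 2, and the invariant factors of ∂_1 are all 1, so H_0 ≅ Z^2.
  H_1: rank ker ∂_1 − rank ∂_2 = (14 − 8) − 5 = 1, and the invariant factors of ∂_2 are all 1, so H_1 ≅ Z.
  H_2: rank ker ∂_2 − rank ∂_3 = (6 − 5) − 0 = 1, and there is no ∂_3, so H_2 ≅ Z.

(K is a triangulation of the disjoint union of the 2-sphere S^2 and the circle S^1.)

H_0 ≅ Z^2,  H_1 ≅ Z,  H_2 ≅ Z.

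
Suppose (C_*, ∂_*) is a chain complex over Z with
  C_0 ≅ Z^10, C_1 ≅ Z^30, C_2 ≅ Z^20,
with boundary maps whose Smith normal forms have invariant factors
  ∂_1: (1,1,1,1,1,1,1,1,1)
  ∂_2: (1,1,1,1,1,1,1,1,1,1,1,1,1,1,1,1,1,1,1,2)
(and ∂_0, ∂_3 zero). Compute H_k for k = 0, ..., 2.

H_0: b_0 = 10 − 0 − 9 = 1; torsion from ∂_1 factors > 1: none. So H_0 = Z.
H_1: b_1 = 30 − 9 − 20 = 1; torsion from ∂_2 factors > 1: [2]. So H_1 = Z ⊕ Z/2.
H_2: b_2 = 20 − 20 − 0 = 0; torsion from ∂_3 factors > 1: none. So H_2 = 0.

H_0 = Z,  H_1 = Z ⊕ Z/2,  H_2 = 0.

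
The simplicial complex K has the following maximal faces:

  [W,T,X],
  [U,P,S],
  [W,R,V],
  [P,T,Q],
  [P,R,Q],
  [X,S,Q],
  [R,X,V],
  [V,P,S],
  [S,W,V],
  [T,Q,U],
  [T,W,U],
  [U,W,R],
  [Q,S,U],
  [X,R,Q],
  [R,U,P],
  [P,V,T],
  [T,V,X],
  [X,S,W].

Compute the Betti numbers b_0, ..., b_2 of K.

b_0 = 1, b_1 = 1, b_2 = 0.

Order the vertices as P < Q < R < S < T < U < V < W < X. Listing each simplex with vertices in this order, K has dimension 2 with simplices:

  0-simplices (9): P, Q, R, S, T, U, V, W, X
  1-simplices (27): PQ, PR, PS, PT, PU, PV, QR, QS, QT, QU, QX, RU, RV, RW, RX, SU, SV, SW, SX, TU, TV, TW, TX, UW, VW, VX, WX
  2-simplices (18): PQR, PQT, PRU, PSU, PSV, PTV, QRX, QSU, QSX, QTU, RUW, RVW, RVX, SVW, SWX, TUW, TVX, TWX

so the chain groups are C_0 ≅ Z^9, C_1 ≅ Z^27, C_2 ≅ Z^18.

Boundary ∂_1: C_1 → C_0 sends each edge [p,q] (with p < q) to q − p.
As a 9×27 matrix over Z this has rank 8, with invariant factors (1,1,1,1,1,1,1,1).

The boundary map ∂_2: C_2 → C_1 sends each 2-simplex [p,q,r] to [q,r] − [p,r] + [p,q]. For instance
  ∂TUW = UW − TW + TU,
  ∂PTV = TV − PV + PT.
As a 27×18 matrix over Z this has rank 18, with invariant factors (1,1,1,1,1,1,1,1,1,1,1,1,1,1,1,1,1,2).

Computing H_k = (kernel of ∂_k) / (image of ∂_{k+1}):

  H_0: rank C_0 − rank ∂_1 = 9 − 8 = 1, and the invariant factors of ∂_1 are all 1, so H_0 = Z.
  H_1: rank ker ∂_1 − rank ∂_2 = (27 − 8) − 18 = 1, and ∂_2 has invariant factor 2 > 1, so H_1 = Z ⊕ Z/2.
  H_2: rank ker ∂_2 − rank ∂_3 = (18 − 18) − 0 = 0, and there is no ∂_3, so H_2 = 0.

Hence the Betti numbers are b_0 = 1, b_1 = 1, b_2 = 0.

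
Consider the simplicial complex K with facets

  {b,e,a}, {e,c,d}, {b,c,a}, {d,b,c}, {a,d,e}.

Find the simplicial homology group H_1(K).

H_1 = Z.

Fix the vertex order a < b < c < d < e and write every simplex with vertices in increasing order. Then dim K = 2 and the simplices of K are:

  0-simplices (5): a, b, c, d, e
  1-simplices (10): ab, ac, ad, ae, bc, bd, be, cd, ce, de
  2-simplices (5): abc, abe, ade, bcd, cde

Hence C_0 ≅ Z^5, C_1 ≅ Z^10, C_2 ≅ Z^5.

The boundary map ∂_1: C_1 → C_0 sends each edge [p,q] (with p < q) to q − p. For instance
  ∂de = e − d.
As a 5×10 matrix over Z this has rank 4, with invariant factors (1,1,1,1).

Boundary ∂_2: C_2 → C_1 acts by ∂[p,q,r] = [q,r] − [p,r] + [p,q]. For instance
  ∂abc = bc − ac + ab,
  ∂cde = de − ce + cd.
This gives a 10×5 integer matrix of rank 5; reducing to Smith normal form yields diagonal entries (1,1,1,1,1).

Reading off H_k = ker ∂_k / im ∂_{k+1}:

  H_1: rank ker ∂_1 − rank ∂_2 = (10 − 4) − 5 = 1, and the invariant factors of ∂_2 are all 1, so H_1 ≅ Z.

(K is a triangulation of the Möbius band.)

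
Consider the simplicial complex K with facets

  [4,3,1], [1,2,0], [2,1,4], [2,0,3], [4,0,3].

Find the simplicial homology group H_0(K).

H_0 ≅ Z.

We work with the vertex ordering 0 < 1 < 2 < 3 < 4. The simplices of K, each written with vertices in increasing order, are:

  0-simplices (5): [0], [1], [2], [3], [4]
  1-simplices (10): [0,1], [0,2], [0,3], [0,4], [1,2], [1,3], [1,4], [2,3], [2,4], [3,4]
  2-simplices (5): [0,1,2], [0,2,3], [0,3,4], [1,2,4], [1,3,4]

Hence C_0 ≅ Z^5, C_1 ≅ Z^10, C_2 ≅ Z^5.

Boundary ∂_1: C_1 → C_0 sends each edge [p,q] (with p < q) to q − p. For instance
  ∂[3,4] = [4] − [3].
The resulting 5×10 matrix has rank 4, and its Smith normal form has invariant factors (1,1,1,1).

The boundary map ∂_2: C_2 → C_1 sends each 2-simplex [p,q,r] to [q,r] − [p,r] + [p,q]. For instance
  ∂[0,3,4] = [3,4] − [0,4] + [0,3],
  ∂[1,2,4] = [2,4] − [1,4] + [1,2].
The 10×5 boundary matrix has rank 5 and Smith normal form diag(1,1,1,1,1).

From H_k ≅ ker(∂_k) / im(∂_{k+1}) we obtain:

  H_0: rank C_0 − rank ∂_1 = 5 − 4 = 1, and the invariant factors of ∂_1 are all 1, so H_0 = Z.

(K is a triangulation of the Möbius band.)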